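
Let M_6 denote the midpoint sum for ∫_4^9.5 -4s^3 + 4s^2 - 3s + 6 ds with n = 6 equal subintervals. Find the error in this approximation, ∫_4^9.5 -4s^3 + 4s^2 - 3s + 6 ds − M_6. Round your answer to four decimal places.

Exact integral: ∫_4^9.5 f(s) ds ≈ -6909.604167.
M_6 ≈ -6879.949363.
Error ≈ -6909.604167 − (-6879.949363) ≈ -29.6548.

-29.6548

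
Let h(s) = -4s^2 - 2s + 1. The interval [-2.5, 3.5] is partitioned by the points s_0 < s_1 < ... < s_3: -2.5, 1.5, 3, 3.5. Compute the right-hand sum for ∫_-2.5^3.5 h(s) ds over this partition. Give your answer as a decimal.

Subinterval widths: 4, 1.5, 0.5.
Right endpoints: 1.5, 3, 3.5.
h(1.5) = -11, h(3) = -41, h(3.5) = -55.
Sum = Σ Δs_i · h(s_i).
Sum = -133.

-133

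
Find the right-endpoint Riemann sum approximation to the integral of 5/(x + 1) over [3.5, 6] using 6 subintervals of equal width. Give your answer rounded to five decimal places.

2.12859

Δx = (6 − 3.5)/6 = 5/12.
Right endpoints: 47/12, 13/3, 4.75, 31/6, 67/12, 6.
f(47/12) = 60/59, f(13/3) = 0.9375, f(4.75) = 20/23, f(31/6) = 30/37, f(67/12) = 60/79, f(6) = 5/7.
Sum = Δx · [f(47/12) + f(13/3) + f(4.75) + ...].
Sum ≈ 2.12859.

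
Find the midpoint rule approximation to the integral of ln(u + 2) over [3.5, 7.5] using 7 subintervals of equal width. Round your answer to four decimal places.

Δu = (7.5 − 3.5)/7 = 4/7.
Midpoints: 53/14, 61/14, 69/14, 5.5, 85/14, 93/14, 101/14.
f(53/14) ≈ 1.7554, f(61/14) ≈ 1.8496, f(69/14) ≈ 1.9357, f(5.5) ≈ 2.0149, f(85/14) ≈ 2.0883, f(93/14) ≈ 2.1567, f(101/14) ≈ 2.2208.
Sum = Δu · [f(53/14) + f(61/14) + f(69/14) + ...].
Sum ≈ 8.0122.

8.0122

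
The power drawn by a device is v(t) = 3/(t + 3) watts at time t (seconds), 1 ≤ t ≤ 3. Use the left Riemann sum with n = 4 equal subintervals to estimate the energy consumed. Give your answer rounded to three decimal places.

Δt = (3 − 1)/4 = 0.5.
Left endpoints: 1, 1.5, 2, 2.5.
v(1) = 0.75, v(1.5) = 2/3, v(2) = 0.6, v(2.5) = 6/11.
Sum = Δt · [v(1) + v(1.5) + v(2) + v(2.5)].
Sum ≈ 1.281.

1.281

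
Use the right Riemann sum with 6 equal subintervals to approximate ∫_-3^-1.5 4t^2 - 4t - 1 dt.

39.4375

Δt = (-1.5 − (-3))/6 = 0.25.
Right endpoints: -2.75, -2.5, -2.25, -2, -1.75, -1.5.
f(-2.75) = 40.25, f(-2.5) = 34, f(-2.25) = 28.25, f(-2) = 23, f(-1.75) = 18.25, f(-1.5) = 14.
Sum = Δt · [f(-2.75) + f(-2.5) + f(-2.25) + ...].
Sum = 39.4375.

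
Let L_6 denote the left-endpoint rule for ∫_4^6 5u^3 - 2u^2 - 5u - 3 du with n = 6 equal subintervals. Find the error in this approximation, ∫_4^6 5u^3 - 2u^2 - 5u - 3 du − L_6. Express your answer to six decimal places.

115.629630

Exact integral: ∫_4^6 f(u) du ≈ 1142.66666667.
L_6 ≈ 1027.03703704.
Error ≈ 1142.66666667 − 1027.03703704 ≈ 115.629630.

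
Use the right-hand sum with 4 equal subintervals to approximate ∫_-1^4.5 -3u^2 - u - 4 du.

-172.43359375

Δu = (4.5 − (-1))/4 = 1.375.
Right endpoints: 0.375, 1.75, 3.125, 4.5.
f(0.375) = -4.796875, f(1.75) = -14.9375, f(3.125) = -36.421875, f(4.5) = -69.25.
Sum = Δu · [f(0.375) + f(1.75) + f(3.125) + f(4.5)].
Sum = -172.43359375.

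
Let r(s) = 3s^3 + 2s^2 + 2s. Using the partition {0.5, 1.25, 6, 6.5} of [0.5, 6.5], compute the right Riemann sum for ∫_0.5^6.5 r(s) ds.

Subinterval widths: 0.75, 4.75, 0.5.
Right endpoints: 1.25, 6, 6.5.
r(1.25) = 11.484375, r(6) = 732, r(6.5) = 921.375.
Sum = Σ Δs_i · r(s_i).
Sum = 3946.30078125.

3946.30078125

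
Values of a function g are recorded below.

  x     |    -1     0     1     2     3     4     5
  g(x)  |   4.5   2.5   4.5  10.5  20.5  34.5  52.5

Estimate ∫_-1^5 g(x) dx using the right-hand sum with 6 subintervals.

Δx = 1.
Sum = 1·[2.5 + 4.5 + 10.5 + 20.5 + 34.5 + 52.5] = 125.

125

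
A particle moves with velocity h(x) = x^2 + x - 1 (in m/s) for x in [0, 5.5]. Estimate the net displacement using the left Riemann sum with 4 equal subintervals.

Δx = (5.5 − 0)/4 = 1.375.
Left endpoints: 0, 1.375, 2.75, 4.125.
h(0) = -1, h(1.375) = 2.265625, h(2.75) = 9.3125, h(4.125) = 20.140625.
Sum = Δx · [h(0) + h(1.375) + h(2.75) + h(4.125)].
Sum = 42.23828125.

42.23828125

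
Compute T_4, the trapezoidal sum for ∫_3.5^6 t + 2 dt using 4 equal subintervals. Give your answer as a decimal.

Δt = (6 − 3.5)/4 = 0.625.
f(3.5) = 5.5, f(4.125) = 6.125, f(4.75) = 6.75, f(5.375) = 7.375, f(6) = 8.
T_4 = (Δt/2)·[f(t_0) + 2f(t_1) + 2f(t_2) + 2f(t_3) + f(t_4)].
Sum = 16.875.

16.875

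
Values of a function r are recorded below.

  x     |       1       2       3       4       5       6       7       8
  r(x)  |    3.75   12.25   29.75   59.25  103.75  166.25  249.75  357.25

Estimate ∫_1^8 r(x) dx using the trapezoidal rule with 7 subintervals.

801.5

Δx = 1.
T_7 = (1/2)·[3.75 + 2·12.25 + 2·29.75 + 2·59.25 + 2·103.75 + 2·166.25 + 2·249.75 + 357.25] = 801.5.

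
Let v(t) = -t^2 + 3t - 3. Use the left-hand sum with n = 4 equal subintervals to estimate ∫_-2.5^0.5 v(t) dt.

-29.15625

Δt = (0.5 − (-2.5))/4 = 0.75.
Left endpoints: -2.5, -1.75, -1, -0.25.
v(-2.5) = -16.75, v(-1.75) = -11.3125, v(-1) = -7, v(-0.25) = -3.8125.
Sum = Δt · [v(-2.5) + v(-1.75) + v(-1) + v(-0.25)].
Sum = -29.15625.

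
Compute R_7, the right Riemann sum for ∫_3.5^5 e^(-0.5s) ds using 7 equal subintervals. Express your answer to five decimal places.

0.17373

Δs = (5 − 3.5)/7 = 3/14.
Right endpoints: 26/7, 55/14, 29/7, 61/14, 32/7, 67/14, 5.
f(26/7) ≈ 0.15612, f(55/14) ≈ 0.14026, f(29/7) ≈ 0.12601, f(61/14) ≈ 0.11320, f(32/7) ≈ 0.10170, f(67/14) ≈ 0.09137, f(5) ≈ 0.08208.
Sum = Δs · [f(26/7) + f(55/14) + f(29/7) + ...].
Sum ≈ 0.17373.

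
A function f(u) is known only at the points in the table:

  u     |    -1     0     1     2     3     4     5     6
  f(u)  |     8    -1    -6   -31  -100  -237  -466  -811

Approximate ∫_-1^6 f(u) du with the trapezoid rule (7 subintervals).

-1242.5

Δu = 1.
T_7 = (1/2)·[8 + 2·(-1) + 2·(-6) + 2·(-31) + 2·(-100) + 2·(-237) + 2·(-466) + (-811)] = -1242.5.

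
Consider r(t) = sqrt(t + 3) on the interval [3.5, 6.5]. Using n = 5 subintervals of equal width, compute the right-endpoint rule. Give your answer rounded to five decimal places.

Δt = (6.5 − 3.5)/5 = 0.6.
Right endpoints: 4.1, 4.7, 5.3, 5.9, 6.5.
r(4.1) ≈ 2.66458, r(4.7) ≈ 2.77489, r(5.3) ≈ 2.88097, r(5.9) ≈ 2.98329, r(6.5) ≈ 3.08221.
Sum = Δt · [r(4.1) + r(4.7) + r(5.3) + r(5.9) + r(6.5)].
Sum ≈ 8.63156.

8.63156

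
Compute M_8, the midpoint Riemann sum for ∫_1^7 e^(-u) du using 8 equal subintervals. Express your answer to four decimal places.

Δu = (7 − 1)/8 = 0.75.
Midpoints: 1.375, 2.125, 2.875, 3.625, 4.375, 5.125, 5.875, 6.625.
f(1.375) ≈ 0.2528, f(2.125) ≈ 0.1194, f(2.875) ≈ 0.0564, f(3.625) ≈ 0.0266, f(4.375) ≈ 0.0126, f(5.125) ≈ 0.0059, f(5.875) ≈ 0.0028, f(6.625) ≈ 0.0013.
Sum = Δu · [f(1.375) + f(2.125) + f(2.875) + ...].
Sum ≈ 0.3585.

0.3585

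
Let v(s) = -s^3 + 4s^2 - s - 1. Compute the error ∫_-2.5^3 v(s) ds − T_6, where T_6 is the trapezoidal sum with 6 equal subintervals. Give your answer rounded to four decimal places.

-2.5033

Exact integral: ∫_-2.5^3 v(s) ds ≈ 39.473958.
T_6 ≈ 41.977286.
Error ≈ 39.473958 − 41.977286 ≈ -2.5033.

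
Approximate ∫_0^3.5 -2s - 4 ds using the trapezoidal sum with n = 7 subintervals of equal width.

-26.25

Δs = (3.5 − 0)/7 = 0.5.
f(0) = -4, f(0.5) = -5, f(1) = -6, f(1.5) = -7, f(2) = -8, f(2.5) = -9, f(3) = -10, f(3.5) = -11.
T_7 = (Δs/2)·[f(s_0) + 2f(s_1) + ... + 2f(s_{6}) + f(s_7)].
Sum = -26.25.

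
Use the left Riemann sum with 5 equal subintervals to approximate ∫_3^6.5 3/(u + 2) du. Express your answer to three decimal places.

Δu = (6.5 − 3)/5 = 0.7.
Left endpoints: 3, 3.7, 4.4, 5.1, 5.8.
f(3) = 0.6, f(3.7) = 10/19, f(4.4) = 0.46875, f(5.1) = 30/71, f(5.8) = 5/13.
Sum = Δu · [f(3) + f(3.7) + f(4.4) + f(5.1) + f(5.8)].
Sum ≈ 1.682.

1.682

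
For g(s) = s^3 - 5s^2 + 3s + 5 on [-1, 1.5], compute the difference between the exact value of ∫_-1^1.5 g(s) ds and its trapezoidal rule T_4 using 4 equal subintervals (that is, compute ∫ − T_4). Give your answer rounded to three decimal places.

Exact integral: ∫_-1^1.5 g(s) ds ≈ 8.09896.
T_4 ≈ 7.40723.
Error ≈ 8.09896 − 7.40723 ≈ 0.692.

0.692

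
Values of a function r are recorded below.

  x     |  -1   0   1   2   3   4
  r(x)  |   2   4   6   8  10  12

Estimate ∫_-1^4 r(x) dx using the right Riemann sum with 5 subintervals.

40

Δx = 1.
Sum = 1·[4 + 6 + 8 + 10 + 12] = 40.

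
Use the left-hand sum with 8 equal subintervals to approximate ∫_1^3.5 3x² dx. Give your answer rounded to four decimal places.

Δx = (3.5 − 1)/8 = 0.3125.
Left endpoints: 1, 1.3125, 1.625, 1.9375, 2.25, 2.5625, 2.875, 3.1875.
f(1) = 3, f(1.3125) = 5.16796875, f(1.625) = 7.921875, f(1.9375) = 11.26171875, f(2.25) = 15.1875, f(2.5625) = 19.69921875, f(2.875) = 24.796875, f(3.1875) = 30.48046875.
Sum = Δx · [f(1) + f(1.3125) + f(1.625) + ...].
Sum ≈ 36.7236.

36.7236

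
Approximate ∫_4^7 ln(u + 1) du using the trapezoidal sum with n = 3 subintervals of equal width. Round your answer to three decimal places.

Δu = (7 − 4)/3 = 1.
f(4) ≈ 1.609, f(5) ≈ 1.792, f(6) ≈ 1.946, f(7) ≈ 2.079.
T_3 = (Δu/2)·[f(u_0) + 2f(u_1) + 2f(u_2) + f(u_3)].
Sum ≈ 5.582.

5.582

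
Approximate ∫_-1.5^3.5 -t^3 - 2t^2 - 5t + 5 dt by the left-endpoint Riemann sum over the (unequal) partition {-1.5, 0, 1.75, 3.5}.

-0.84765625

Subinterval widths: 1.5, 1.75, 1.75.
Left endpoints: -1.5, 0, 1.75.
f(-1.5) = 11.375, f(0) = 5, f(1.75) = -15.234375.
Sum = Σ Δt_i · f(t_i).
Sum = -0.84765625.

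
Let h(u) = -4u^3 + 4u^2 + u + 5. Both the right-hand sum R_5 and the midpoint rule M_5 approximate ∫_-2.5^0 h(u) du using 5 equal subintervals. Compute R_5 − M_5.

R_5 = 50.
M_5 = 68.28125.
R_5 − M_5 = -18.28125.

-18.28125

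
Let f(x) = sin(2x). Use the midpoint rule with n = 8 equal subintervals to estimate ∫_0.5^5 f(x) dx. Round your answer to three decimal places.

Δx = (5 − 0.5)/8 = 0.5625.
Midpoints: 0.78125, 1.34375, 1.90625, 2.46875, 3.03125, 3.59375, 4.15625, 4.71875.
f(0.78125) ≈ 1.000, f(1.34375) ≈ 0.439, f(1.90625) ≈ -0.622, f(2.46875) ≈ -0.975, f(3.03125) ≈ -0.219, f(3.59375) ≈ 0.786, f(4.15625) ≈ 0.897, f(4.71875) ≈ -0.013.
Sum = Δx · [f(0.78125) + f(1.34375) + f(1.90625) + ...].
Sum ≈ 0.727.

0.727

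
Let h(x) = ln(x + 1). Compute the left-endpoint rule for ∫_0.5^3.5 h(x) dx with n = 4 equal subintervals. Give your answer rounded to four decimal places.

Δx = (3.5 − 0.5)/4 = 0.75.
Left endpoints: 0.5, 1.25, 2, 2.75.
h(0.5) ≈ 0.4055, h(1.25) ≈ 0.8109, h(2) ≈ 1.0986, h(2.75) ≈ 1.3218.
Sum = Δx · [h(0.5) + h(1.25) + h(2) + h(2.75)].
Sum ≈ 2.7276.

2.7276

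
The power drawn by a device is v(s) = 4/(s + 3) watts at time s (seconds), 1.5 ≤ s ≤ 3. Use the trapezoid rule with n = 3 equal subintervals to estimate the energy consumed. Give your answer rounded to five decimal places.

Δs = (3 − 1.5)/3 = 0.5.
v(1.5) = 8/9, v(2) = 0.8, v(2.5) = 8/11, v(3) = 2/3.
T_3 = (Δs/2)·[v(s_0) + 2v(s_1) + 2v(s_2) + v(s_3)].
Sum ≈ 1.15253.

1.15253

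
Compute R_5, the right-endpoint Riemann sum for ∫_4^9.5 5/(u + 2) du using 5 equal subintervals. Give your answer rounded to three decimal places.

3.044

Δu = (9.5 − 4)/5 = 1.1.
Right endpoints: 5.1, 6.2, 7.3, 8.4, 9.5.
f(5.1) = 50/71, f(6.2) = 25/41, f(7.3) = 50/93, f(8.4) = 25/52, f(9.5) = 10/23.
Sum = Δu · [f(5.1) + f(6.2) + f(7.3) + f(8.4) + f(9.5)].
Sum ≈ 3.044.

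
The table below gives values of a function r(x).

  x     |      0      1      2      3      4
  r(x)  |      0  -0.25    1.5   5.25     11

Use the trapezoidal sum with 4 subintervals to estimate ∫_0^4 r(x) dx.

Δx = 1.
T_4 = (1/2)·[0 + 2·(-0.25) + 2·1.5 + 2·5.25 + 11] = 12.

12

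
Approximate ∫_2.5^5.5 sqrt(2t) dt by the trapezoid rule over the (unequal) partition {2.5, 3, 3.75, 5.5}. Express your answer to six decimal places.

Subinterval widths: 0.5, 0.75, 1.75.
f(2.5) ≈ 2.236068, f(3) ≈ 2.449490, f(3.75) ≈ 2.738613, f(5.5) ≈ 3.316625.
On each subinterval the trapezoid contributes (Δt_i/2)·[f(t_{i-1}) + f(t_i)].
Sum ≈ 8.415261.

8.415261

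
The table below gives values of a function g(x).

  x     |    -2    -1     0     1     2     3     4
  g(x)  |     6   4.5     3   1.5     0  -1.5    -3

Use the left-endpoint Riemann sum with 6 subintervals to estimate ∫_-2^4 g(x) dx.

13.5

Δx = 1.
Sum = 1·[6 + 4.5 + 3 + 1.5 + 0 + (-1.5)] = 13.5.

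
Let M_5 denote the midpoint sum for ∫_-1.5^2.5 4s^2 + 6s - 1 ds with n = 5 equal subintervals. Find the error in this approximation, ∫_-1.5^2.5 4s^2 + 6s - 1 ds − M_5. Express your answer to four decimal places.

Exact integral: ∫_-1.5^2.5 f(s) ds ≈ 33.333333.
M_5 = 32.48.
Error ≈ 33.333333 − 32.48 ≈ 0.8533.

0.8533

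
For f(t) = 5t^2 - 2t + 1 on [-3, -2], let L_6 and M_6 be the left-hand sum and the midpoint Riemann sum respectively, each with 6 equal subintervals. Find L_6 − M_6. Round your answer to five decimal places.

2.28472

L_6 ≈ 39.9398148.
M_6 ≈ 37.6550926.
L_6 − M_6 ≈ 2.28472.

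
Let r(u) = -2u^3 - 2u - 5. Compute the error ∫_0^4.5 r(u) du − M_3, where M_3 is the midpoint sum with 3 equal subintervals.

Exact integral: ∫_0^4.5 r(u) du = -247.78125.
M_3 = -236.390625.
Error = -247.78125 − (-236.390625) = -11.390625.

-11.390625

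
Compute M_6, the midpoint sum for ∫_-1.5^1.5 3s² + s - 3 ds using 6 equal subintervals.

Δs = (1.5 − (-1.5))/6 = 0.5.
Midpoints: -1.25, -0.75, -0.25, 0.25, 0.75, 1.25.
f(-1.25) = 0.4375, f(-0.75) = -2.0625, f(-0.25) = -3.0625, f(0.25) = -2.5625, f(0.75) = -0.5625, f(1.25) = 2.9375.
Sum = Δs · [f(-1.25) + f(-0.75) + f(-0.25) + ...].
Sum = -2.4375.

-2.4375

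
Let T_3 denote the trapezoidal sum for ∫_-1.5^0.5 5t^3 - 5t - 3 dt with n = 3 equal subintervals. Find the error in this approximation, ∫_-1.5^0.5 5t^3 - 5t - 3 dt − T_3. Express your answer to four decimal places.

Exact integral: ∫_-1.5^0.5 f(t) dt = -7.25.
T_3 ≈ -8.361111.
Error ≈ -7.25 − (-8.361111) ≈ 1.1111.

1.1111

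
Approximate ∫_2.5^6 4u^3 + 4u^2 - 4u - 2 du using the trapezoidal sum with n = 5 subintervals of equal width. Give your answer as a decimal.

1473.325

Δu = (6 − 2.5)/5 = 0.7.
f(2.5) = 75.5, f(3.2) = 157.232, f(3.9) = 280.516, f(4.6) = 453.584, f(5.3) = 684.668, f(6) = 982.
T_5 = (Δu/2)·[f(u_0) + 2f(u_1) + ... + 2f(u_{4}) + f(u_5)].
Sum = 1473.325.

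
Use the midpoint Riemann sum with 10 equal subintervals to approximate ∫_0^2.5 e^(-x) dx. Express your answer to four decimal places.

0.9155

Δx = (2.5 − 0)/10 = 0.25.
Midpoints: 0.125, 0.375, 0.625, 0.875, 1.125, 1.375, 1.625, 1.875, 2.125, 2.375.
f(0.125) ≈ 0.8825, f(0.375) ≈ 0.6873, f(0.625) ≈ 0.5353, f(0.875) ≈ 0.4169, f(1.125) ≈ 0.3247, f(1.375) ≈ 0.2528, f(1.625) ≈ 0.1969, f(1.875) ≈ 0.1534, f(2.125) ≈ 0.1194, f(2.375) ≈ 0.0930.
Sum = Δx · [f(0.125) + f(0.375) + f(0.625) + ...].
Sum ≈ 0.9155.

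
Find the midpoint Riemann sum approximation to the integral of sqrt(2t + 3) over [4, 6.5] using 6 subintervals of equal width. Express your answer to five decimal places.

Δt = (6.5 − 4)/6 = 5/12.
Midpoints: 101/24, 4.625, 121/24, 131/24, 5.875, 151/24.
f(101/24) ≈ 3.37886, f(4.625) ≈ 3.50000, f(121/24) ≈ 3.61709, f(131/24) ≈ 3.73050, f(5.875) ≈ 3.84057, f(151/24) ≈ 3.94757.
Sum = Δt · [f(101/24) + f(4.625) + f(121/24) + ...].
Sum ≈ 9.17275.

9.17275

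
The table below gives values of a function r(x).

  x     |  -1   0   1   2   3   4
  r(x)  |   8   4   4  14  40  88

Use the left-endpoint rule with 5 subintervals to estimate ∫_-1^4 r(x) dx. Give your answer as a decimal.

Δx = 1.
Sum = 1·[8 + 4 + 4 + 14 + 40] = 70.

70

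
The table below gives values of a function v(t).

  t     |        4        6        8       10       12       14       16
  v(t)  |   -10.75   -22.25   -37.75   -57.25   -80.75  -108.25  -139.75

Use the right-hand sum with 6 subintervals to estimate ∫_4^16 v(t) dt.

-892

Δt = 2.
Sum = 2·[(-22.25) + (-37.75) + (-57.25) + (-80.75) + (-108.25) + (-139.75)] = -892.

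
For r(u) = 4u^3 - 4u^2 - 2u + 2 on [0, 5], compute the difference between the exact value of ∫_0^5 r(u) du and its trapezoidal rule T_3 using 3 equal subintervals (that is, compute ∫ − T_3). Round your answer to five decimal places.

-60.18519

Exact integral: ∫_0^5 r(u) du ≈ 443.3333333.
T_3 ≈ 503.5185185.
Error ≈ 443.3333333 − 503.5185185 ≈ -60.18519.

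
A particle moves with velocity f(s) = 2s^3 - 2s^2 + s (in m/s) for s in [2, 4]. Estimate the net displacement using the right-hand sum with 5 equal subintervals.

107.52

Δs = (4 − 2)/5 = 0.4.
Right endpoints: 2.4, 2.8, 3.2, 3.6, 4.
f(2.4) = 18.528, f(2.8) = 31.024, f(3.2) = 48.256, f(3.6) = 70.992, f(4) = 100.
Sum = Δs · [f(2.4) + f(2.8) + f(3.2) + f(3.6) + f(4)].
Sum = 107.52.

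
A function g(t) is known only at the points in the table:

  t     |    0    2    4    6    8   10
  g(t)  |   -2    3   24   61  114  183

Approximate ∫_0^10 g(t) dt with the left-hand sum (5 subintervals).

400

Δt = 2.
Sum = 2·[(-2) + 3 + 24 + 61 + 114] = 400.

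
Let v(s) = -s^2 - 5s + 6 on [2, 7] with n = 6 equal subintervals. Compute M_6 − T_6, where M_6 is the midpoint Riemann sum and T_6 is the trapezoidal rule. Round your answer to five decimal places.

M_6 ≈ -193.8773148.
T_6 ≈ -194.7453704.
M_6 − T_6 ≈ 0.86806.

0.86806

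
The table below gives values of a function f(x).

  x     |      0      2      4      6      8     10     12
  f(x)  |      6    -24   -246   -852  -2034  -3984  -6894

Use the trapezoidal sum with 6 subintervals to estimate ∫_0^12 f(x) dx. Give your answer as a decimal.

Δx = 2.
T_6 = (2/2)·[6 + 2·(-24) + 2·(-246) + 2·(-852) + 2·(-2034) + 2·(-3984) + (-6894)] = -21168.

-21168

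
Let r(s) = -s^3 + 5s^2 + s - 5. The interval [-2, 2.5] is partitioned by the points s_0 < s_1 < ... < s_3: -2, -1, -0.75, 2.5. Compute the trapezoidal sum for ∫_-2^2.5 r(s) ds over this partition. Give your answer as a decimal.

27.42578125

Subinterval widths: 1, 0.25, 3.25.
r(-2) = 21, r(-1) = 0, r(-0.75) = -2.515625, r(2.5) = 13.125.
On each subinterval the trapezoid contributes (Δs_i/2)·[r(s_{i-1}) + r(s_i)].
Sum = 27.42578125.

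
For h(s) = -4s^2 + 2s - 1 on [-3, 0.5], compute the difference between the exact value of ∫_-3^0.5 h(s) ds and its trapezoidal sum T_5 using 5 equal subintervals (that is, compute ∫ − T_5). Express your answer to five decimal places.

1.14333

Exact integral: ∫_-3^0.5 h(s) ds ≈ -48.4166667.
T_5 = -49.56.
Error ≈ -48.4166667 − (-49.56) ≈ 1.14333.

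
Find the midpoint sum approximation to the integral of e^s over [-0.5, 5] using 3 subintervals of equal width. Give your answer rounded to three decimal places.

Δs = (5 − (-0.5))/3 = 11/6.
Midpoints: 5/12, 2.25, 49/12.
f(5/12) ≈ 1.517, f(2.25) ≈ 9.488, f(49/12) ≈ 59.343.
Sum = Δs · [f(5/12) + f(2.25) + f(49/12)].
Sum ≈ 128.971.

128.971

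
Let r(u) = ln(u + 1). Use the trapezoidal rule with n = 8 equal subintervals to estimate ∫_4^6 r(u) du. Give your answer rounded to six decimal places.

3.573884

Δu = (6 − 4)/8 = 0.25.
r(4) ≈ 1.609438, r(4.25) ≈ 1.658228, r(4.5) ≈ 1.704748, r(4.75) ≈ 1.749200, r(5) ≈ 1.791759, r(5.25) ≈ 1.832581, r(5.5) ≈ 1.871802, r(5.75) ≈ 1.909543, r(6) ≈ 1.945910.
T_8 = (Δu/2)·[r(u_0) + 2r(u_1) + ... + 2r(u_{7}) + r(u_8)].
Sum ≈ 3.573884.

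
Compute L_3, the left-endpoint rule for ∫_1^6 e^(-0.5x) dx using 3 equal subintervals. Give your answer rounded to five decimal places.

Δx = (6 − 1)/3 = 5/3.
Left endpoints: 1, 8/3, 13/3.
f(1) ≈ 0.60653, f(8/3) ≈ 0.26360, f(13/3) ≈ 0.11456.
Sum = Δx · [f(1) + f(8/3) + f(13/3)].
Sum ≈ 1.64114.

1.64114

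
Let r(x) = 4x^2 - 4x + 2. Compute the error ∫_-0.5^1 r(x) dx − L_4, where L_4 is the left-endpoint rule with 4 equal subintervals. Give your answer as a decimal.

Exact integral: ∫_-0.5^1 r(x) dx = 3.
L_4 = 3.703125.
Error = 3 − 3.703125 = -0.703125.

-0.703125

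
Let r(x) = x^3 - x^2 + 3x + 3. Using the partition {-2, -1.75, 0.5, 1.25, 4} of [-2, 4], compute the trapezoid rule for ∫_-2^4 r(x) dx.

90.46875

Subinterval widths: 0.25, 2.25, 0.75, 2.75.
r(-2) = -15, r(-1.75) = -10.671875, r(0.5) = 4.375, r(1.25) = 7.140625, r(4) = 63.
On each subinterval the trapezoid contributes (Δx_i/2)·[r(x_{i-1}) + r(x_i)].
Sum = 90.46875.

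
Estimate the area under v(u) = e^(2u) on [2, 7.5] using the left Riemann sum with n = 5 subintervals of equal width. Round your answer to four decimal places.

Δu = (7.5 − 2)/5 = 1.1.
Left endpoints: 2, 3.1, 4.2, 5.3, 6.4.
v(2) ≈ 54.5982, v(3.1) ≈ 492.7490, v(4.2) ≈ 4447.0667, v(5.3) ≈ 40134.8374, v(6.4) ≈ 362217.4496.
Sum = Δu · [v(2) + v(3.1) + v(4.2) + v(5.3) + v(6.4)].
Sum ≈ 448081.3711.

448081.3711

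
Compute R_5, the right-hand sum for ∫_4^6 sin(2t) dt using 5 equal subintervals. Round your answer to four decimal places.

Δt = (6 − 4)/5 = 0.4.
Right endpoints: 4.4, 4.8, 5.2, 5.6, 6.
f(4.4) ≈ 0.5849, f(4.8) ≈ -0.1743, f(5.2) ≈ -0.8278, f(5.6) ≈ -0.9792, f(6) ≈ -0.5366.
Sum = Δt · [f(4.4) + f(4.8) + f(5.2) + f(5.6) + f(6)].
Sum ≈ -0.7732.

-0.7732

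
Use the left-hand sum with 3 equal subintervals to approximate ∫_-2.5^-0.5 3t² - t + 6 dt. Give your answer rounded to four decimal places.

Δt = (-0.5 − (-2.5))/3 = 2/3.
Left endpoints: -2.5, -11/6, -7/6.
f(-2.5) = 27.25, f(-11/6) = 215/12, f(-7/6) = 11.25.
Sum = Δt · [f(-2.5) + f(-11/6) + f(-7/6)].
Sum ≈ 37.6111.

37.6111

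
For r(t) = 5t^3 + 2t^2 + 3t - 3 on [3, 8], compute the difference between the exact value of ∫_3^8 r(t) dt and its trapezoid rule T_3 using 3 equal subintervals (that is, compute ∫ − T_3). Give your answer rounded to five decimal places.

-195.60185

Exact integral: ∫_3^8 r(t) dt ≈ 5409.5833333.
T_3 ≈ 5605.1851852.
Error ≈ 5409.5833333 − 5605.1851852 ≈ -195.60185.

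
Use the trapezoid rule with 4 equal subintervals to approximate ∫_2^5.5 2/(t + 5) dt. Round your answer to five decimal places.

0.81237

Δt = (5.5 − 2)/4 = 0.875.
f(2) = 2/7, f(2.875) = 16/63, f(3.75) = 8/35, f(4.625) = 16/77, f(5.5) = 4/21.
T_4 = (Δt/2)·[f(t_0) + 2f(t_1) + 2f(t_2) + 2f(t_3) + f(t_4)].
Sum ≈ 0.81237.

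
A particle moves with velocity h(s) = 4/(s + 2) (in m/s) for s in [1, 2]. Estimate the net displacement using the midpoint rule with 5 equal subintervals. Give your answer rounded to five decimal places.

1.15040

Δs = (2 − 1)/5 = 0.2.
Midpoints: 1.1, 1.3, 1.5, 1.7, 1.9.
h(1.1) = 40/31, h(1.3) = 40/33, h(1.5) = 8/7, h(1.7) = 40/37, h(1.9) = 40/39.
Sum = Δs · [h(1.1) + h(1.3) + h(1.5) + h(1.7) + h(1.9)].
Sum ≈ 1.15040.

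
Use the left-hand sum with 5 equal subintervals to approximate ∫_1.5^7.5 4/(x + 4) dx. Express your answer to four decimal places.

3.1902

Δx = (7.5 − 1.5)/5 = 1.2.
Left endpoints: 1.5, 2.7, 3.9, 5.1, 6.3.
f(1.5) = 8/11, f(2.7) = 40/67, f(3.9) = 40/79, f(5.1) = 40/91, f(6.3) = 40/103.
Sum = Δx · [f(1.5) + f(2.7) + f(3.9) + f(5.1) + f(6.3)].
Sum ≈ 3.1902.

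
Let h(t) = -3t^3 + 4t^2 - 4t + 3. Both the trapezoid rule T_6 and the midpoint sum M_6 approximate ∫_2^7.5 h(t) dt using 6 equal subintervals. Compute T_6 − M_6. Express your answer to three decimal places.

T_6 ≈ -1927.06091.
M_6 ≈ -1882.28986.
T_6 − M_6 ≈ -44.771.

-44.771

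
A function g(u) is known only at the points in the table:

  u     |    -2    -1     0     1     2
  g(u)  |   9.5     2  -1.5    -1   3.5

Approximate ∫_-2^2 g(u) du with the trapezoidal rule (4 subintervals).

Δu = 1.
T_4 = (1/2)·[9.5 + 2·2 + 2·(-1.5) + 2·(-1) + 3.5] = 6.

6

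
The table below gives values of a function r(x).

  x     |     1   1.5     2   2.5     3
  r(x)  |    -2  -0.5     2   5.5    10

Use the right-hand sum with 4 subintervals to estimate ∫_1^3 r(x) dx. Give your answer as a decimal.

8.5

Δx = 0.5.
Sum = 0.5·[(-0.5) + 2 + 5.5 + 10] = 8.5.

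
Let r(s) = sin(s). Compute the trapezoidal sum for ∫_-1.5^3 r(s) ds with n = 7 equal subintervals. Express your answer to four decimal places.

Δs = (3 − (-1.5))/7 = 9/14.
r(-1.5) ≈ -0.9975, r(-6/7) ≈ -0.7560, r(-3/14) ≈ -0.2126, r(3/7) ≈ 0.4156, r(15/14) ≈ 0.8779, r(12/7) ≈ 0.9897, r(33/14) ≈ 0.7064, r(3) ≈ 0.1411.
T_7 = (Δs/2)·[r(s_0) + 2r(s_1) + ... + 2r(s_{6}) + r(s_7)].
Sum ≈ 1.0239.

1.0239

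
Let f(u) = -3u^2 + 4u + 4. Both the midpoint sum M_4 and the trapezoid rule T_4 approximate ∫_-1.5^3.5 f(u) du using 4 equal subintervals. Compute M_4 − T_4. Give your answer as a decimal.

5.859375

M_4 = -4.296875.
T_4 = -10.15625.
M_4 − T_4 = 5.859375.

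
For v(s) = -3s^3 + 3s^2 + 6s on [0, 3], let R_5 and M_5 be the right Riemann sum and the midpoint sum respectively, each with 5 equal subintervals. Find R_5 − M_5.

R_5 = -19.44.
M_5 = -5.805.
R_5 − M_5 = -13.635.

-13.635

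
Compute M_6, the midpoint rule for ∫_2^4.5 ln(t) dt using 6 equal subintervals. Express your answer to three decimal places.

2.884

Δt = (4.5 − 2)/6 = 5/12.
Midpoints: 53/24, 2.625, 73/24, 83/24, 3.875, 103/24.
f(53/24) ≈ 0.792, f(2.625) ≈ 0.965, f(73/24) ≈ 1.112, f(83/24) ≈ 1.241, f(3.875) ≈ 1.355, f(103/24) ≈ 1.457.
Sum = Δt · [f(53/24) + f(2.625) + f(73/24) + ...].
Sum ≈ 2.884.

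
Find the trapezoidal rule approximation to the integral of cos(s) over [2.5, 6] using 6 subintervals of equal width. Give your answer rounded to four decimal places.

Δs = (6 − 2.5)/6 = 7/12.
f(2.5) ≈ -0.8011, f(37/12) ≈ -0.9983, f(11/3) ≈ -0.8653, f(4.25) ≈ -0.4461, f(29/6) ≈ 0.1206, f(65/12) ≈ 0.6475, f(6) ≈ 0.9602.
T_6 = (Δs/2)·[f(s_0) + 2f(s_1) + ... + 2f(s_{5}) + f(s_6)].
Sum ≈ -0.8529.

-0.8529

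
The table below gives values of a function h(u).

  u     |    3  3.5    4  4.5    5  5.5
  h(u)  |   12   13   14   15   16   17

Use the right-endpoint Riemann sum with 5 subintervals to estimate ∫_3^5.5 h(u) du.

Δu = 0.5.
Sum = 0.5·[13 + 14 + 15 + 16 + 17] = 37.5.

37.5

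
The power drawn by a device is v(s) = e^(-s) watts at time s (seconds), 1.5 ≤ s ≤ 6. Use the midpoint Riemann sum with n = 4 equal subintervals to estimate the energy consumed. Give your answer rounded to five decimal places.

0.20943

Δs = (6 − 1.5)/4 = 1.125.
Midpoints: 2.0625, 3.1875, 4.3125, 5.4375.
v(2.0625) ≈ 0.12714, v(3.1875) ≈ 0.04127, v(4.3125) ≈ 0.01340, v(5.4375) ≈ 0.00435.
Sum = Δs · [v(2.0625) + v(3.1875) + v(4.3125) + v(5.4375)].
Sum ≈ 0.20943.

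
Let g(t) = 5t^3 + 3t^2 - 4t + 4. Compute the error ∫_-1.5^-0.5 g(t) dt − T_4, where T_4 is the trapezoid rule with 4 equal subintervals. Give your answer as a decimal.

Exact integral: ∫_-1.5^-0.5 g(t) dt = 5.
T_4 = 4.875.
Error = 5 − 4.875 = 0.125.

0.125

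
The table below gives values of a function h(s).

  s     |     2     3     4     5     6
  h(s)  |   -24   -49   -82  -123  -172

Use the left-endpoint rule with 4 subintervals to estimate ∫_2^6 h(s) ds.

-278

Δs = 1.
Sum = 1·[(-24) + (-49) + (-82) + (-123)] = -278.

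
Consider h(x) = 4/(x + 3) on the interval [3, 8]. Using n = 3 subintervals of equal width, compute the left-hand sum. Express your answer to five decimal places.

2.69496

Δx = (8 − 3)/3 = 5/3.
Left endpoints: 3, 14/3, 19/3.
h(3) = 2/3, h(14/3) = 12/23, h(19/3) = 3/7.
Sum = Δx · [h(3) + h(14/3) + h(19/3)].
Sum ≈ 2.69496.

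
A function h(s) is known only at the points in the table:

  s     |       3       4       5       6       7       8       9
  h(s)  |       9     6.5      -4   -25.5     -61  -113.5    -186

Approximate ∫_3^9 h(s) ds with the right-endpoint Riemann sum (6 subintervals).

-383.5

Δs = 1.
Sum = 1·[6.5 + (-4) + (-25.5) + (-61) + (-113.5) + (-186)] = -383.5.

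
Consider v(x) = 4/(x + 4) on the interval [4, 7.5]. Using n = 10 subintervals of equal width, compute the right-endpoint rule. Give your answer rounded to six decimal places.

1.425321

Δx = (7.5 − 4)/10 = 0.35.
Right endpoints: 4.35, 4.7, 5.05, 5.4, 5.75, 6.1, 6.45, 6.8, 7.15, 7.5.
v(4.35) = 80/167, v(4.7) = 40/87, v(5.05) = 80/181, v(5.4) = 20/47, v(5.75) = 16/39, v(6.1) = 40/101, v(6.45) = 80/209, v(6.8) = 10/27, v(7.15) = 80/223, v(7.5) = 8/23.
Sum = Δx · [v(4.35) + v(4.7) + v(5.05) + ...].
Sum ≈ 1.425321.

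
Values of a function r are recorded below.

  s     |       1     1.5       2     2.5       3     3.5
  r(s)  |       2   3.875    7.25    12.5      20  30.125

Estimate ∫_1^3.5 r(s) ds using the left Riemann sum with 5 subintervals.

22.8125

Δs = 0.5.
Sum = 0.5·[2 + 3.875 + 7.25 + 12.5 + 20] = 22.8125.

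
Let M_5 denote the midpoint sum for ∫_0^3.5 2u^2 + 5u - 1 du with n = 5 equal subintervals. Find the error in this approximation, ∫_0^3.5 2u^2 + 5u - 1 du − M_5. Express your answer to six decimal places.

Exact integral: ∫_0^3.5 f(u) du ≈ 55.70833333.
M_5 = 55.4225.
Error ≈ 55.70833333 − 55.4225 ≈ 0.285833.

0.285833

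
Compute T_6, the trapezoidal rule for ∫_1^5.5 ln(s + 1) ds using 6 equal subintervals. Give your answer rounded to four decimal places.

Δs = (5.5 − 1)/6 = 0.75.
f(1) ≈ 0.6931, f(1.75) ≈ 1.0116, f(2.5) ≈ 1.2528, f(3.25) ≈ 1.4469, f(4) ≈ 1.6094, f(4.75) ≈ 1.7492, f(5.5) ≈ 1.8718.
T_6 = (Δs/2)·[f(s_0) + 2f(s_1) + ... + 2f(s_{5}) + f(s_6)].
Sum ≈ 6.2643.

6.2643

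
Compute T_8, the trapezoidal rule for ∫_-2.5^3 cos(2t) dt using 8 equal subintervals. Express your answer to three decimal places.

-0.518

Δt = (3 − (-2.5))/8 = 0.6875.
f(-2.5) ≈ 0.284, f(-1.8125) ≈ -0.885, f(-1.125) ≈ -0.628, f(-0.4375) ≈ 0.641, f(0.25) ≈ 0.878, f(0.9375) ≈ -0.300, f(1.625) ≈ -0.994, f(2.3125) ≈ -0.087, f(3) ≈ 0.960.
T_8 = (Δt/2)·[f(t_0) + 2f(t_1) + ... + 2f(t_{7}) + f(t_8)].
Sum ≈ -0.518.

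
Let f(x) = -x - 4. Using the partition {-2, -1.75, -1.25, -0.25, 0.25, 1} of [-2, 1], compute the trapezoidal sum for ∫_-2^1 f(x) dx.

-10.5

Subinterval widths: 0.25, 0.5, 1, 0.5, 0.75.
f(-2) = -2, f(-1.75) = -2.25, f(-1.25) = -2.75, f(-0.25) = -3.75, f(0.25) = -4.25, f(1) = -5.
On each subinterval the trapezoid contributes (Δx_i/2)·[f(x_{i-1}) + f(x_i)].
Sum = -10.5.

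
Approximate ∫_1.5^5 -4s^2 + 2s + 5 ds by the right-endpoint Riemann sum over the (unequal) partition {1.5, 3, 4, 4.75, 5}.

Subinterval widths: 1.5, 1, 0.75, 0.25.
Right endpoints: 3, 4, 4.75, 5.
f(3) = -25, f(4) = -51, f(4.75) = -75.75, f(5) = -85.
Sum = Σ Δs_i · f(s_i).
Sum = -166.5625.

-166.5625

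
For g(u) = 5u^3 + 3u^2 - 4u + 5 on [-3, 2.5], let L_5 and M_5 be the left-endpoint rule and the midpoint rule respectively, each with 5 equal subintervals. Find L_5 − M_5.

-101.8290625

L_5 = -78.21.
M_5 = 23.6190625.
L_5 − M_5 = -101.8290625.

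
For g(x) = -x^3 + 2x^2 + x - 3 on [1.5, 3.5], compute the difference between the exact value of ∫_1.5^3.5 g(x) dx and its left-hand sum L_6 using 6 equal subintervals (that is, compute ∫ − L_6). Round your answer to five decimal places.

-2.71296

Exact integral: ∫_1.5^3.5 g(x) dx ≈ -10.9166667.
L_6 ≈ -8.2037037.
Error ≈ -10.9166667 − (-8.2037037) ≈ -2.71296.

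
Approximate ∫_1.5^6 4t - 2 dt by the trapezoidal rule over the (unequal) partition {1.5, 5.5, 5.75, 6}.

Subinterval widths: 4, 0.25, 0.25.
f(1.5) = 4, f(5.5) = 20, f(5.75) = 21, f(6) = 22.
On each subinterval the trapezoid contributes (Δt_i/2)·[f(t_{i-1}) + f(t_i)].
Sum = 58.5.

58.5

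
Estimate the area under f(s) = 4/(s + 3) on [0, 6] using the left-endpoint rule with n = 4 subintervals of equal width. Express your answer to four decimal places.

5.1333

Δs = (6 − 0)/4 = 1.5.
Left endpoints: 0, 1.5, 3, 4.5.
f(0) = 4/3, f(1.5) = 8/9, f(3) = 2/3, f(4.5) = 8/15.
Sum = Δs · [f(0) + f(1.5) + f(3) + f(4.5)].
Sum ≈ 5.1333.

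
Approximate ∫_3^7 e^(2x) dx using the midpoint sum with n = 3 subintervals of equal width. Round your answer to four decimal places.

454079.9843

Δx = (7 − 3)/3 = 4/3.
Midpoints: 11/3, 5, 19/3.
f(11/3) ≈ 1530.4749, f(5) ≈ 22026.4658, f(19/3) ≈ 317003.0476.
Sum = Δx · [f(11/3) + f(5) + f(19/3)].
Sum ≈ 454079.9843.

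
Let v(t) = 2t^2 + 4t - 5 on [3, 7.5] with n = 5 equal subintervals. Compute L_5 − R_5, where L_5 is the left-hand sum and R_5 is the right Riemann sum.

L_5 = 285.84.
R_5 = 387.09.
L_5 − R_5 = -101.25.

-101.25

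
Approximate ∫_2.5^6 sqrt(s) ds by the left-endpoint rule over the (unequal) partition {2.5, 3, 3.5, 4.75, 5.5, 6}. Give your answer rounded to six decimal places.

6.802322

Subinterval widths: 0.5, 0.5, 1.25, 0.75, 0.5.
Left endpoints: 2.5, 3, 3.5, 4.75, 5.5.
f(2.5) ≈ 1.581139, f(3) ≈ 1.732051, f(3.5) ≈ 1.870829, f(4.75) ≈ 2.179449, f(5.5) ≈ 2.345208.
Sum = Σ Δs_i · f(s_i).
Sum ≈ 6.802322.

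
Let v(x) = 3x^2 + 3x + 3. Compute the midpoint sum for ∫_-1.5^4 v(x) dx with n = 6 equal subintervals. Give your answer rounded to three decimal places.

Δx = (4 − (-1.5))/6 = 11/12.
Midpoints: -25/24, -0.125, 19/24, 41/24, 2.625, 85/24.
v(-25/24) = 601/192, v(-0.125) = 2.671875, v(19/24) = 1393/192, v(41/24) = 3241/192, v(2.625) = 31.546875, v(85/24) = 9841/192.
Sum = Δx · [v(-25/24) + v(-0.125) + v(19/24) + ...].
Sum ≈ 103.345.

103.345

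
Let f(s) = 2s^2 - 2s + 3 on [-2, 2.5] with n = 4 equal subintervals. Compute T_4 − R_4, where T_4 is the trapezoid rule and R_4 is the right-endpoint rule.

2.53125

T_4 = 28.8984375.
R_4 = 26.3671875.
T_4 − R_4 = 2.53125.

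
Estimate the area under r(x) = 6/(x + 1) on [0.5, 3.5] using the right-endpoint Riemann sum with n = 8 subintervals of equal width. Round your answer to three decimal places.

Δx = (3.5 − 0.5)/8 = 0.375.
Right endpoints: 0.875, 1.25, 1.625, 2, 2.375, 2.75, 3.125, 3.5.
r(0.875) = 3.2, r(1.25) = 8/3, r(1.625) = 16/7, r(2) = 2, r(2.375) = 16/9, r(2.75) = 1.6, r(3.125) = 16/11, r(3.5) = 4/3.
Sum = Δx · [r(0.875) + r(1.25) + r(1.625) + ...].
Sum ≈ 6.119.

6.119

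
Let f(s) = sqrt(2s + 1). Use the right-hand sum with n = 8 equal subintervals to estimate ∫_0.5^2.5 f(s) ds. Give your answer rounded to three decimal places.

4.084

Δs = (2.5 − 0.5)/8 = 0.25.
Right endpoints: 0.75, 1, 1.25, 1.5, 1.75, 2, 2.25, 2.5.
f(0.75) ≈ 1.581, f(1) ≈ 1.732, f(1.25) ≈ 1.871, f(1.5) ≈ 2.000, f(1.75) ≈ 2.121, f(2) ≈ 2.236, f(2.25) ≈ 2.345, f(2.5) ≈ 2.449.
Sum = Δs · [f(0.75) + f(1) + f(1.25) + ...].
Sum ≈ 4.084.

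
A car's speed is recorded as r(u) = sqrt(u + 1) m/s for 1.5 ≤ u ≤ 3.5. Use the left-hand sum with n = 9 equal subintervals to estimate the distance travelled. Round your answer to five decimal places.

3.66838

Δu = (3.5 − 1.5)/9 = 2/9.
Left endpoints: 1.5, 31/18, 35/18, 13/6, 43/18, 47/18, 17/6, 55/18, 59/18.
r(1.5) ≈ 1.58114, r(31/18) ≈ 1.64992, r(35/18) ≈ 1.71594, r(13/6) ≈ 1.77951, r(43/18) ≈ 1.84089, r(47/18) ≈ 1.90029, r(17/6) ≈ 1.95789, r(55/18) ≈ 2.01384, r(59/18) ≈ 2.06828.
Sum = Δu · [r(1.5) + r(31/18) + r(35/18) + ...].
Sum ≈ 3.66838.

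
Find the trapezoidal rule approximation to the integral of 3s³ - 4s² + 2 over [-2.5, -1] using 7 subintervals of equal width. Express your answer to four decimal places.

Δs = (-1 − (-2.5))/7 = 3/14.
f(-2.5) = -69.875, f(-16/7) = -18770/343, f(-29/14) = -114775/2744, f(-13/7) = -10637/343, f(-23/14) = -60637/2744, f(-10/7) = -5114/343, f(-17/14) = -25435/2744, f(-1) = -5.
T_7 = (Δs/2)·[f(s_0) + 2f(s_1) + ... + 2f(s_{6}) + f(s_7)].
Sum ≈ -45.2736.

-45.2736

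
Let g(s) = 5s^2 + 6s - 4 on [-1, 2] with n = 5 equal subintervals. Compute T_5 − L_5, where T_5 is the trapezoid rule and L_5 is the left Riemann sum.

9.9

T_5 = 12.9.
L_5 = 3.
T_5 − L_5 = 9.9.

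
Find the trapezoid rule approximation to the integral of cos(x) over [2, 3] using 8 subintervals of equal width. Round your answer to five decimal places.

Δx = (3 − 2)/8 = 0.125.
f(2) ≈ -0.41615, f(2.125) ≈ -0.52627, f(2.25) ≈ -0.62817, f(2.375) ≈ -0.72028, f(2.5) ≈ -0.80114, f(2.625) ≈ -0.86951, f(2.75) ≈ -0.92430, f(2.875) ≈ -0.96467, f(3) ≈ -0.98999.
T_8 = (Δx/2)·[f(x_0) + 2f(x_1) + ... + 2f(x_{7}) + f(x_8)].
Sum ≈ -0.76718.

-0.76718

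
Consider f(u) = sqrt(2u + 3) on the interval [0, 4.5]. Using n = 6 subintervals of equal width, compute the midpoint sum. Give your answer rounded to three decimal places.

Δu = (4.5 − 0)/6 = 0.75.
Midpoints: 0.375, 1.125, 1.875, 2.625, 3.375, 4.125.
f(0.375) ≈ 1.936, f(1.125) ≈ 2.291, f(1.875) ≈ 2.598, f(2.625) ≈ 2.872, f(3.375) ≈ 3.122, f(4.125) ≈ 3.354.
Sum = Δu · [f(0.375) + f(1.125) + f(1.875) + ...].
Sum ≈ 12.131.

12.131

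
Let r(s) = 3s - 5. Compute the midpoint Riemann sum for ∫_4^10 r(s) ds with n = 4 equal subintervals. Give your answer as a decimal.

96

Δs = (10 − 4)/4 = 1.5.
Midpoints: 4.75, 6.25, 7.75, 9.25.
r(4.75) = 9.25, r(6.25) = 13.75, r(7.75) = 18.25, r(9.25) = 22.75.
Sum = Δs · [r(4.75) + r(6.25) + r(7.75) + r(9.25)].
Sum = 96.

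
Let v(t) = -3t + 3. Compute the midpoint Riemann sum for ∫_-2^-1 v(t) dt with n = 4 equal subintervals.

Δt = (-1 − (-2))/4 = 0.25.
Midpoints: -1.875, -1.625, -1.375, -1.125.
v(-1.875) = 8.625, v(-1.625) = 7.875, v(-1.375) = 7.125, v(-1.125) = 6.375.
Sum = Δt · [v(-1.875) + v(-1.625) + v(-1.375) + v(-1.125)].
Sum = 7.5.

7.5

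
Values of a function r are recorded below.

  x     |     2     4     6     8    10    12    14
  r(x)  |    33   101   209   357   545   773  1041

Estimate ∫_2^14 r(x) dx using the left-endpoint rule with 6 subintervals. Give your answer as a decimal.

4036

Δx = 2.
Sum = 2·[33 + 101 + 209 + 357 + 545 + 773] = 4036.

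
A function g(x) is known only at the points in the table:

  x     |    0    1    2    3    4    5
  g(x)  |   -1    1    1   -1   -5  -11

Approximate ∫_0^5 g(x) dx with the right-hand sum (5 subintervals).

Δx = 1.
Sum = 1·[1 + 1 + (-1) + (-5) + (-11)] = -15.

-15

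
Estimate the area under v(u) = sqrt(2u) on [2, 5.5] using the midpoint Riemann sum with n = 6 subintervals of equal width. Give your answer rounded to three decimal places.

9.497

Δu = (5.5 − 2)/6 = 7/12.
Midpoints: 55/24, 2.875, 83/24, 97/24, 4.625, 125/24.
v(55/24) ≈ 2.141, v(2.875) ≈ 2.398, v(83/24) ≈ 2.630, v(97/24) ≈ 2.843, v(4.625) ≈ 3.041, v(125/24) ≈ 3.227.
Sum = Δu · [v(55/24) + v(2.875) + v(83/24) + ...].
Sum ≈ 9.497.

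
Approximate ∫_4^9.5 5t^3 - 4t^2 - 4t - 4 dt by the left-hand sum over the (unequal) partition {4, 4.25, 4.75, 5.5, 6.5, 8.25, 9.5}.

Subinterval widths: 0.25, 0.5, 0.75, 1, 1.75, 1.25.
Left endpoints: 4, 4.25, 4.75, 5.5, 6.5, 8.25.
f(4) = 236, f(4.25) = 290.578125, f(4.75) = 422.609375, f(5.5) = 684.875, f(6.5) = 1174.125, f(8.25) = 2498.328125.
Sum = Σ Δt_i · f(t_i).
Sum = 6383.75.

6383.75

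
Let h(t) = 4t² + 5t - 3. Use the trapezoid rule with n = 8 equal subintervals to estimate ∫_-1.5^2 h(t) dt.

9.48828125

Δt = (2 − (-1.5))/8 = 0.4375.
h(-1.5) = -1.5, h(-1.0625) = -3.796875, h(-0.625) = -4.5625, h(-0.1875) = -3.796875, h(0.25) = -1.5, h(0.6875) = 2.328125, h(1.125) = 7.6875, h(1.5625) = 14.578125, h(2) = 23.
T_8 = (Δt/2)·[h(t_0) + 2h(t_1) + ... + 2h(t_{7}) + h(t_8)].
Sum = 9.48828125.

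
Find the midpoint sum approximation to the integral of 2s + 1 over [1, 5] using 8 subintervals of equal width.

Δs = (5 − 1)/8 = 0.5.
Midpoints: 1.25, 1.75, 2.25, 2.75, 3.25, 3.75, 4.25, 4.75.
f(1.25) = 3.5, f(1.75) = 4.5, f(2.25) = 5.5, f(2.75) = 6.5, f(3.25) = 7.5, f(3.75) = 8.5, f(4.25) = 9.5, f(4.75) = 10.5.
Sum = Δs · [f(1.25) + f(1.75) + f(2.25) + ...].
Sum = 28.

28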